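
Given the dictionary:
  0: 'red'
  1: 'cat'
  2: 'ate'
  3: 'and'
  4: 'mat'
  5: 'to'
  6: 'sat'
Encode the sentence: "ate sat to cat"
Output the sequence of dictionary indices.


Look up each word in the dictionary:
  'ate' -> 2
  'sat' -> 6
  'to' -> 5
  'cat' -> 1

Encoded: [2, 6, 5, 1]


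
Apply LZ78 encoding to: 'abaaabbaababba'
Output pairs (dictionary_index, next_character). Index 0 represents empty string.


LZ78 encoding steps:
Dictionary: {0: ''}
Step 1: w='' (idx 0), next='a' -> output (0, 'a'), add 'a' as idx 1
Step 2: w='' (idx 0), next='b' -> output (0, 'b'), add 'b' as idx 2
Step 3: w='a' (idx 1), next='a' -> output (1, 'a'), add 'aa' as idx 3
Step 4: w='a' (idx 1), next='b' -> output (1, 'b'), add 'ab' as idx 4
Step 5: w='b' (idx 2), next='a' -> output (2, 'a'), add 'ba' as idx 5
Step 6: w='ab' (idx 4), next='a' -> output (4, 'a'), add 'aba' as idx 6
Step 7: w='b' (idx 2), next='b' -> output (2, 'b'), add 'bb' as idx 7
Step 8: w='a' (idx 1), end of input -> output (1, '')


Encoded: [(0, 'a'), (0, 'b'), (1, 'a'), (1, 'b'), (2, 'a'), (4, 'a'), (2, 'b'), (1, '')]


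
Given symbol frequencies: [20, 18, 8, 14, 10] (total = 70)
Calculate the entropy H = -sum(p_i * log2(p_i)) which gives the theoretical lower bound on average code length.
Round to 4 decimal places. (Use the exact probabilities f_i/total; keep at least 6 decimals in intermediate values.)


Per-symbol terms -p_i * log2(p_i) with p_i = f_i/70:
  p = 20/70 = 0.285714: log2(p) = -1.807355, -p*log2(p) = 0.516387
  p = 18/70 = 0.257143: log2(p) = -1.959358, -p*log2(p) = 0.503835
  p = 8/70 = 0.114286: log2(p) = -3.129283, -p*log2(p) = 0.357632
  p = 14/70 = 0.200000: log2(p) = -2.321928, -p*log2(p) = 0.464386
  p = 10/70 = 0.142857: log2(p) = -2.807355, -p*log2(p) = 0.401051
H = 0.516387 + 0.503835 + 0.357632 + 0.464386 + 0.401051 = 2.243291

H = 2.2433 bits/symbol


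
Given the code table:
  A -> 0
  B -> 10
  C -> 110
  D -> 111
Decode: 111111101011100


Decoding:
111 -> D
111 -> D
10 -> B
10 -> B
111 -> D
0 -> A
0 -> A


Result: DDBBDAA


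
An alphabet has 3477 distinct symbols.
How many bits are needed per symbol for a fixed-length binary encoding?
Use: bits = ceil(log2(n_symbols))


log2(3477) = 11.7636
Bracket: 2^11 = 2048 < 3477 <= 2^12 = 4096
So ceil(log2(3477)) = 12

bits = ceil(log2(3477)) = ceil(11.7636) = 12 bits


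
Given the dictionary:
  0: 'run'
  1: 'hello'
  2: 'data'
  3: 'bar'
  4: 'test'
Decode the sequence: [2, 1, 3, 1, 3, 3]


Look up each index in the dictionary:
  2 -> 'data'
  1 -> 'hello'
  3 -> 'bar'
  1 -> 'hello'
  3 -> 'bar'
  3 -> 'bar'

Decoded: "data hello bar hello bar bar"


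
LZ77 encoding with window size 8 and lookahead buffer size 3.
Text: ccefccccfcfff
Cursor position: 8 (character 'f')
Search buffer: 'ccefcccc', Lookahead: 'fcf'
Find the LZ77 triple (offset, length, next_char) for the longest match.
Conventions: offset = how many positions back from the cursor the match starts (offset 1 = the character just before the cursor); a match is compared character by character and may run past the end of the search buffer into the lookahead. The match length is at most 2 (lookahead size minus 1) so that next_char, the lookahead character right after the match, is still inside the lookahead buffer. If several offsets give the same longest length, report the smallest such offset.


Try each offset into the search buffer:
  offset=1 (pos 7, char 'c'): match length 0
  offset=2 (pos 6, char 'c'): match length 0
  offset=3 (pos 5, char 'c'): match length 0
  offset=4 (pos 4, char 'c'): match length 0
  offset=5 (pos 3, char 'f'): match length 2
  offset=6 (pos 2, char 'e'): match length 0
  offset=7 (pos 1, char 'c'): match length 0
  offset=8 (pos 0, char 'c'): match length 0
Longest match has length 2 at offset 5.
next_char = character at position 8 + 2 = 10 -> 'f'

Best match: offset=5, length=2 (matching 'fc' starting at position 3)
LZ77 triple: (5, 2, 'f')


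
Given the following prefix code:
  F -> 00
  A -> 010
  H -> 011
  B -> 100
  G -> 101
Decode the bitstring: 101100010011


Decoding step by step:
Bits 101 -> G
Bits 100 -> B
Bits 010 -> A
Bits 011 -> H


Decoded message: GBAH


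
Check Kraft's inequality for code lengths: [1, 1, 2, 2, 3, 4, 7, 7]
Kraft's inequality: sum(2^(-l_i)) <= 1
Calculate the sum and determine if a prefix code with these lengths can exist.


Sum = 2^(-1) + 2^(-1) + 2^(-2) + 2^(-2) + 2^(-3) + 2^(-4) + 2^(-7) + 2^(-7)
    = 0.5 + 0.5 + 0.25 + 0.25 + 0.125 + 0.0625 + 0.0078125 + 0.0078125
    = 218/128 = 1.703125
Since 1.703125 > 1, Kraft's inequality is NOT satisfied.
A prefix code with these lengths CANNOT exist.

Kraft sum = 1.703125. Not satisfied.


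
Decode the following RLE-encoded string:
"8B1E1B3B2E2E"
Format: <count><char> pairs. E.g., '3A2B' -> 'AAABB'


Expanding each <count><char> pair:
  8B -> 'BBBBBBBB'
  1E -> 'E'
  1B -> 'B'
  3B -> 'BBB'
  2E -> 'EE'
  2E -> 'EE'

Decoded = BBBBBBBBEBBBBEEEE


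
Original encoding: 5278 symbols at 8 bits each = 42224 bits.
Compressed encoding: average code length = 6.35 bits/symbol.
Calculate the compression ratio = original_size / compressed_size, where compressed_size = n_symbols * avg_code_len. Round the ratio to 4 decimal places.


original_size = n_symbols * orig_bits = 5278 * 8 = 42224 bits
compressed_size = n_symbols * avg_code_len = 5278 * 6.35 = 33515.3 bits
ratio = original_size / compressed_size = 42224 / 33515.3 = 1.2598

Compression ratio = 1.2598


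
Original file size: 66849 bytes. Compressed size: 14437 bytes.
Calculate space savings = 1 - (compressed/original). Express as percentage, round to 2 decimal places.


ratio = compressed/original = 14437/66849 = 0.215964
savings = 1 - ratio = 1 - 0.215964 = 0.784036
as a percentage: 0.784036 * 100 = 78.4%

Space savings = 1 - 14437/66849 = 78.4%


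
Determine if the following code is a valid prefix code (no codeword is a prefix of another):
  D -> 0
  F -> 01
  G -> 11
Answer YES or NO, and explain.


Checking each pair (does one codeword prefix another?):
  D='0' vs F='01': prefix -- VIOLATION

NO -- this is NOT a valid prefix code. D (0) is a prefix of F (01).


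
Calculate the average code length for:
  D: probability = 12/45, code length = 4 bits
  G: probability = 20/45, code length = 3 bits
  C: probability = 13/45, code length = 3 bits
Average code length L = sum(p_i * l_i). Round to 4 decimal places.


Weighted contributions p_i * l_i:
  D: (12/45) * 4 = 48/45
  G: (20/45) * 3 = 60/45
  C: (13/45) * 3 = 39/45
Sum = (48 + 60 + 39)/45 = 147/45

L = 147/45 = 3.2667 bits/symbol


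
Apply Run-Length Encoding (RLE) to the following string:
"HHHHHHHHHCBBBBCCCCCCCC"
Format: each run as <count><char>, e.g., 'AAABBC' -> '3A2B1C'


Scanning runs left to right:
  i=0: run of 'H' x 9 -> '9H'
  i=9: run of 'C' x 1 -> '1C'
  i=10: run of 'B' x 4 -> '4B'
  i=14: run of 'C' x 8 -> '8C'

RLE = 9H1C4B8C


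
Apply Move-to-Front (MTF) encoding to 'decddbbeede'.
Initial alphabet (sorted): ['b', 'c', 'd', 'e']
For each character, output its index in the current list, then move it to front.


MTF encoding:
'd': index 2 in ['b', 'c', 'd', 'e'] -> ['d', 'b', 'c', 'e']
'e': index 3 in ['d', 'b', 'c', 'e'] -> ['e', 'd', 'b', 'c']
'c': index 3 in ['e', 'd', 'b', 'c'] -> ['c', 'e', 'd', 'b']
'd': index 2 in ['c', 'e', 'd', 'b'] -> ['d', 'c', 'e', 'b']
'd': index 0 in ['d', 'c', 'e', 'b'] -> ['d', 'c', 'e', 'b']
'b': index 3 in ['d', 'c', 'e', 'b'] -> ['b', 'd', 'c', 'e']
'b': index 0 in ['b', 'd', 'c', 'e'] -> ['b', 'd', 'c', 'e']
'e': index 3 in ['b', 'd', 'c', 'e'] -> ['e', 'b', 'd', 'c']
'e': index 0 in ['e', 'b', 'd', 'c'] -> ['e', 'b', 'd', 'c']
'd': index 2 in ['e', 'b', 'd', 'c'] -> ['d', 'e', 'b', 'c']
'e': index 1 in ['d', 'e', 'b', 'c'] -> ['e', 'd', 'b', 'c']


Output: [2, 3, 3, 2, 0, 3, 0, 3, 0, 2, 1]


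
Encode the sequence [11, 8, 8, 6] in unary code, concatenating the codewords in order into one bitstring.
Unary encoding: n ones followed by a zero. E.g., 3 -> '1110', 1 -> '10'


Encode each number as n ones followed by a terminating 0:
  11 -> 111111111110 (12 bits)
  8 -> 111111110 (9 bits)
  8 -> 111111110 (9 bits)
  6 -> 1111110 (7 bits)
Total length = 12 + 9 + 9 + 7 = 37 bits.

Unary([11, 8, 8, 6]) = 1111111111101111111101111111101111110 (37 bits)


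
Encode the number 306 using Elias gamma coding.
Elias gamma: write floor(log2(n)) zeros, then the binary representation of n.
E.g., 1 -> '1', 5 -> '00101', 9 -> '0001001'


num_bits = floor(log2(306)) + 1 = 9
leading_zeros = num_bits - 1 = 8
binary(306) = 100110010

Elias gamma(306) = '00000000' + '100110010' = 00000000100110010 (17 bits)


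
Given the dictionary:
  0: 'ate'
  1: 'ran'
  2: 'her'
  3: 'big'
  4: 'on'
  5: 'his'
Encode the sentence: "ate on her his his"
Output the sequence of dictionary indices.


Look up each word in the dictionary:
  'ate' -> 0
  'on' -> 4
  'her' -> 2
  'his' -> 5
  'his' -> 5

Encoded: [0, 4, 2, 5, 5]


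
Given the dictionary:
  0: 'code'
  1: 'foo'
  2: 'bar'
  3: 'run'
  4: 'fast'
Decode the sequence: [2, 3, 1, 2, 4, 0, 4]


Look up each index in the dictionary:
  2 -> 'bar'
  3 -> 'run'
  1 -> 'foo'
  2 -> 'bar'
  4 -> 'fast'
  0 -> 'code'
  4 -> 'fast'

Decoded: "bar run foo bar fast code fast"


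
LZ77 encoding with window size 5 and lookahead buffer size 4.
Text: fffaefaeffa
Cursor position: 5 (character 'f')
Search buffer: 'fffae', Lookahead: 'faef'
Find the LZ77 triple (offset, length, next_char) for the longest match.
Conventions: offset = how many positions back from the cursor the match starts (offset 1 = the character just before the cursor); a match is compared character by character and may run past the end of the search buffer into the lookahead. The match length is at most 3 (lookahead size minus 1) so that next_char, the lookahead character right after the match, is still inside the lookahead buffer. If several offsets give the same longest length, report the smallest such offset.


Try each offset into the search buffer:
  offset=1 (pos 4, char 'e'): match length 0
  offset=2 (pos 3, char 'a'): match length 0
  offset=3 (pos 2, char 'f'): match length 3
  offset=4 (pos 1, char 'f'): match length 1
  offset=5 (pos 0, char 'f'): match length 1
Longest match has length 3 at offset 3.
next_char = character at position 5 + 3 = 8 -> 'f'

Best match: offset=3, length=3 (matching 'fae' starting at position 2)
LZ77 triple: (3, 3, 'f')


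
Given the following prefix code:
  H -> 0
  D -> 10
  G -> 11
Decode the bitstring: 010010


Decoding step by step:
Bits 0 -> H
Bits 10 -> D
Bits 0 -> H
Bits 10 -> D


Decoded message: HDHD


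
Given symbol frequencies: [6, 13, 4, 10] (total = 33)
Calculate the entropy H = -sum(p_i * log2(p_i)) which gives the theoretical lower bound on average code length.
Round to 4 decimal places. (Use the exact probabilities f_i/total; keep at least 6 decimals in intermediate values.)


Per-symbol terms -p_i * log2(p_i) with p_i = f_i/33:
  p = 6/33 = 0.181818: log2(p) = -2.459432, -p*log2(p) = 0.447169
  p = 13/33 = 0.393939: log2(p) = -1.343954, -p*log2(p) = 0.529437
  p = 4/33 = 0.121212: log2(p) = -3.044394, -p*log2(p) = 0.369017
  p = 10/33 = 0.303030: log2(p) = -1.722466, -p*log2(p) = 0.521959
H = 0.447169 + 0.529437 + 0.369017 + 0.521959 = 1.867582

H = 1.8676 bits/symbol


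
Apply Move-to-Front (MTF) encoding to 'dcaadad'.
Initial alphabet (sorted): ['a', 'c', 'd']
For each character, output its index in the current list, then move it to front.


MTF encoding:
'd': index 2 in ['a', 'c', 'd'] -> ['d', 'a', 'c']
'c': index 2 in ['d', 'a', 'c'] -> ['c', 'd', 'a']
'a': index 2 in ['c', 'd', 'a'] -> ['a', 'c', 'd']
'a': index 0 in ['a', 'c', 'd'] -> ['a', 'c', 'd']
'd': index 2 in ['a', 'c', 'd'] -> ['d', 'a', 'c']
'a': index 1 in ['d', 'a', 'c'] -> ['a', 'd', 'c']
'd': index 1 in ['a', 'd', 'c'] -> ['d', 'a', 'c']


Output: [2, 2, 2, 0, 2, 1, 1]


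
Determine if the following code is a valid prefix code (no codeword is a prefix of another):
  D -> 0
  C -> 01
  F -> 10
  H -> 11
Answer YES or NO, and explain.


Checking each pair (does one codeword prefix another?):
  D='0' vs C='01': prefix -- VIOLATION

NO -- this is NOT a valid prefix code. D (0) is a prefix of C (01).


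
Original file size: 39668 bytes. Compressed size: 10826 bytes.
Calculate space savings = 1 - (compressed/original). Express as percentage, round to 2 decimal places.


ratio = compressed/original = 10826/39668 = 0.272915
savings = 1 - ratio = 1 - 0.272915 = 0.727085
as a percentage: 0.727085 * 100 = 72.71%

Space savings = 1 - 10826/39668 = 72.71%


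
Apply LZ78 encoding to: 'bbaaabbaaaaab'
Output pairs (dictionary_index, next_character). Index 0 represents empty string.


LZ78 encoding steps:
Dictionary: {0: ''}
Step 1: w='' (idx 0), next='b' -> output (0, 'b'), add 'b' as idx 1
Step 2: w='b' (idx 1), next='a' -> output (1, 'a'), add 'ba' as idx 2
Step 3: w='' (idx 0), next='a' -> output (0, 'a'), add 'a' as idx 3
Step 4: w='a' (idx 3), next='b' -> output (3, 'b'), add 'ab' as idx 4
Step 5: w='ba' (idx 2), next='a' -> output (2, 'a'), add 'baa' as idx 5
Step 6: w='a' (idx 3), next='a' -> output (3, 'a'), add 'aa' as idx 6
Step 7: w='ab' (idx 4), end of input -> output (4, '')


Encoded: [(0, 'b'), (1, 'a'), (0, 'a'), (3, 'b'), (2, 'a'), (3, 'a'), (4, '')]


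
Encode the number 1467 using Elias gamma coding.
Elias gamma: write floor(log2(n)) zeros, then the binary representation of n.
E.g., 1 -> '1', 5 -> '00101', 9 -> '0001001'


num_bits = floor(log2(1467)) + 1 = 11
leading_zeros = num_bits - 1 = 10
binary(1467) = 10110111011

Elias gamma(1467) = '0000000000' + '10110111011' = 000000000010110111011 (21 bits)


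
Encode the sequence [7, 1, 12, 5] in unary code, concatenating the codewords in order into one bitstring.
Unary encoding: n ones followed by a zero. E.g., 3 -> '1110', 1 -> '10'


Encode each number as n ones followed by a terminating 0:
  7 -> 11111110 (8 bits)
  1 -> 10 (2 bits)
  12 -> 1111111111110 (13 bits)
  5 -> 111110 (6 bits)
Total length = 8 + 2 + 13 + 6 = 29 bits.

Unary([7, 1, 12, 5]) = 11111110101111111111110111110 (29 bits)


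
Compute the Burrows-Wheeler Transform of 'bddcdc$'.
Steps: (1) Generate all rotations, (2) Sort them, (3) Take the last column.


Rotations (sorted):
  0: $bddcdc -> last char: c
  1: bddcdc$ -> last char: $
  2: c$bddcd -> last char: d
  3: cdc$bdd -> last char: d
  4: dc$bddc -> last char: c
  5: dcdc$bd -> last char: d
  6: ddcdc$b -> last char: b


BWT = c$ddcdb


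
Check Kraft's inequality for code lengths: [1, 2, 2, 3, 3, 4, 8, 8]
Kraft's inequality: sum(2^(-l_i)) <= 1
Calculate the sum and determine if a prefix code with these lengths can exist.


Sum = 2^(-1) + 2^(-2) + 2^(-2) + 2^(-3) + 2^(-3) + 2^(-4) + 2^(-8) + 2^(-8)
    = 0.5 + 0.25 + 0.25 + 0.125 + 0.125 + 0.0625 + 0.00390625 + 0.00390625
    = 338/256 = 1.3203125
Since 1.3203125 > 1, Kraft's inequality is NOT satisfied.
A prefix code with these lengths CANNOT exist.

Kraft sum = 1.3203125. Not satisfied.


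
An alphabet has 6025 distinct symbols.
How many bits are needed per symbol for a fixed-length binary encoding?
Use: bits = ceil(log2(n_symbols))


log2(6025) = 12.5567
Bracket: 2^12 = 4096 < 6025 <= 2^13 = 8192
So ceil(log2(6025)) = 13

bits = ceil(log2(6025)) = ceil(12.5567) = 13 bits


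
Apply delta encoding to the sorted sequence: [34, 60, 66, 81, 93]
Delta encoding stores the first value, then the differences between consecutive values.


First value: 34
Deltas:
  60 - 34 = 26
  66 - 60 = 6
  81 - 66 = 15
  93 - 81 = 12


Delta encoded: [34, 26, 6, 15, 12]


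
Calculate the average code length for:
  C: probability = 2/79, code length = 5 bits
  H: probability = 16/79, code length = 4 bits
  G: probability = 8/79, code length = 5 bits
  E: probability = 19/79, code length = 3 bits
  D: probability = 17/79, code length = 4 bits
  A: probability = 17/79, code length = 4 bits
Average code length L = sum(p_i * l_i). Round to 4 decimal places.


Weighted contributions p_i * l_i:
  C: (2/79) * 5 = 10/79
  H: (16/79) * 4 = 64/79
  G: (8/79) * 5 = 40/79
  E: (19/79) * 3 = 57/79
  D: (17/79) * 4 = 68/79
  A: (17/79) * 4 = 68/79
Sum = (10 + 64 + 40 + 57 + 68 + 68)/79 = 307/79

L = 307/79 = 3.8861 bits/symbol


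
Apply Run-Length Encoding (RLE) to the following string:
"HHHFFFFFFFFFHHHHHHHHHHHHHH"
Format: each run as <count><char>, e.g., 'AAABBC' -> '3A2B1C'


Scanning runs left to right:
  i=0: run of 'H' x 3 -> '3H'
  i=3: run of 'F' x 9 -> '9F'
  i=12: run of 'H' x 14 -> '14H'

RLE = 3H9F14H


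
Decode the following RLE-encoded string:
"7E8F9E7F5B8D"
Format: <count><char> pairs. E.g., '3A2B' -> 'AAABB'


Expanding each <count><char> pair:
  7E -> 'EEEEEEE'
  8F -> 'FFFFFFFF'
  9E -> 'EEEEEEEEE'
  7F -> 'FFFFFFF'
  5B -> 'BBBBB'
  8D -> 'DDDDDDDD'

Decoded = EEEEEEEFFFFFFFFEEEEEEEEEFFFFFFFBBBBBDDDDDDDD


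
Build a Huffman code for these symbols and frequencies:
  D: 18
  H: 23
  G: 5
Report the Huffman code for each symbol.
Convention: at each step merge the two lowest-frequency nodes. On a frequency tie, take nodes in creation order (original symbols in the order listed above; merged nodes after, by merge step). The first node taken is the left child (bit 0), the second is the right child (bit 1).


Huffman tree construction:
Step 1: Merge G(5) + D(18) = 23
Step 2: Merge H(23) + (G+D)(23) = 46
Read each symbol's code off the tree from the root (left child = 0, right child = 1).

Codes:
  D: 11 (length 2)
  H: 0 (length 1)
  G: 10 (length 2)
Average code length: 69/46 = 1.5000 bits/symbol


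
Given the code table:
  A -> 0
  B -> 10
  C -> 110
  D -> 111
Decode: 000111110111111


Decoding:
0 -> A
0 -> A
0 -> A
111 -> D
110 -> C
111 -> D
111 -> D


Result: AAADCDD


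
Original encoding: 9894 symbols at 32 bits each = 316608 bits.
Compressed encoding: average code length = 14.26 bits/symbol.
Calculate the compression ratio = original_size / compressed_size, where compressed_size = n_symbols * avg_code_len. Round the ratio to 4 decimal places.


original_size = n_symbols * orig_bits = 9894 * 32 = 316608 bits
compressed_size = n_symbols * avg_code_len = 9894 * 14.26 = 141088.44 bits
ratio = original_size / compressed_size = 316608 / 141088.44 = 2.244

Compression ratio = 2.244


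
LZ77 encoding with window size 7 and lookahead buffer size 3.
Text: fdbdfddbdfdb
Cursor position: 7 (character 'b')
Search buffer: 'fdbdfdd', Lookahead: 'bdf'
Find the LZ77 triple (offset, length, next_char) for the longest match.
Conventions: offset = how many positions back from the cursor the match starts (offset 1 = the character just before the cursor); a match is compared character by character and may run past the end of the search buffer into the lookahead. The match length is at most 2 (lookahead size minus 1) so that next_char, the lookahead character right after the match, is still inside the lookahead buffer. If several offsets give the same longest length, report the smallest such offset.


Try each offset into the search buffer:
  offset=1 (pos 6, char 'd'): match length 0
  offset=2 (pos 5, char 'd'): match length 0
  offset=3 (pos 4, char 'f'): match length 0
  offset=4 (pos 3, char 'd'): match length 0
  offset=5 (pos 2, char 'b'): match length 2
  offset=6 (pos 1, char 'd'): match length 0
  offset=7 (pos 0, char 'f'): match length 0
Longest match has length 2 at offset 5.
next_char = character at position 7 + 2 = 9 -> 'f'

Best match: offset=5, length=2 (matching 'bd' starting at position 2)
LZ77 triple: (5, 2, 'f')


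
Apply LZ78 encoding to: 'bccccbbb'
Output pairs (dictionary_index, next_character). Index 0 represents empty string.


LZ78 encoding steps:
Dictionary: {0: ''}
Step 1: w='' (idx 0), next='b' -> output (0, 'b'), add 'b' as idx 1
Step 2: w='' (idx 0), next='c' -> output (0, 'c'), add 'c' as idx 2
Step 3: w='c' (idx 2), next='c' -> output (2, 'c'), add 'cc' as idx 3
Step 4: w='c' (idx 2), next='b' -> output (2, 'b'), add 'cb' as idx 4
Step 5: w='b' (idx 1), next='b' -> output (1, 'b'), add 'bb' as idx 5


Encoded: [(0, 'b'), (0, 'c'), (2, 'c'), (2, 'b'), (1, 'b')]


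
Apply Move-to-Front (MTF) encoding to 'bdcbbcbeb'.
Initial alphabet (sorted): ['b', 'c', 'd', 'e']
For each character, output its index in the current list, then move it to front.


MTF encoding:
'b': index 0 in ['b', 'c', 'd', 'e'] -> ['b', 'c', 'd', 'e']
'd': index 2 in ['b', 'c', 'd', 'e'] -> ['d', 'b', 'c', 'e']
'c': index 2 in ['d', 'b', 'c', 'e'] -> ['c', 'd', 'b', 'e']
'b': index 2 in ['c', 'd', 'b', 'e'] -> ['b', 'c', 'd', 'e']
'b': index 0 in ['b', 'c', 'd', 'e'] -> ['b', 'c', 'd', 'e']
'c': index 1 in ['b', 'c', 'd', 'e'] -> ['c', 'b', 'd', 'e']
'b': index 1 in ['c', 'b', 'd', 'e'] -> ['b', 'c', 'd', 'e']
'e': index 3 in ['b', 'c', 'd', 'e'] -> ['e', 'b', 'c', 'd']
'b': index 1 in ['e', 'b', 'c', 'd'] -> ['b', 'e', 'c', 'd']


Output: [0, 2, 2, 2, 0, 1, 1, 3, 1]


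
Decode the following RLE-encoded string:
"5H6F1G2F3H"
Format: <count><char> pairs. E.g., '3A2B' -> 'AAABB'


Expanding each <count><char> pair:
  5H -> 'HHHHH'
  6F -> 'FFFFFF'
  1G -> 'G'
  2F -> 'FF'
  3H -> 'HHH'

Decoded = HHHHHFFFFFFGFFHHH


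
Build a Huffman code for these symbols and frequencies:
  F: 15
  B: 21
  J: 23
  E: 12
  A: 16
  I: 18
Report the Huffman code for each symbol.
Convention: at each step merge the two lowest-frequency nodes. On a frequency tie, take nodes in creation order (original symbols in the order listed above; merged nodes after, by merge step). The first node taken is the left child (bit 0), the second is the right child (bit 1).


Huffman tree construction:
Step 1: Merge E(12) + F(15) = 27
Step 2: Merge A(16) + I(18) = 34
Step 3: Merge B(21) + J(23) = 44
Step 4: Merge (E+F)(27) + (A+I)(34) = 61
Step 5: Merge (B+J)(44) + ((E+F)+(A+I))(61) = 105
Read each symbol's code off the tree from the root (left child = 0, right child = 1).

Codes:
  F: 101 (length 3)
  B: 00 (length 2)
  J: 01 (length 2)
  E: 100 (length 3)
  A: 110 (length 3)
  I: 111 (length 3)
Average code length: 271/105 = 2.5810 bits/symbol


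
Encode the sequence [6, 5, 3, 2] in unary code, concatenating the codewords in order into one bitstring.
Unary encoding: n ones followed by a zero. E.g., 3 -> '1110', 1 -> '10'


Encode each number as n ones followed by a terminating 0:
  6 -> 1111110 (7 bits)
  5 -> 111110 (6 bits)
  3 -> 1110 (4 bits)
  2 -> 110 (3 bits)
Total length = 7 + 6 + 4 + 3 = 20 bits.

Unary([6, 5, 3, 2]) = 11111101111101110110 (20 bits)


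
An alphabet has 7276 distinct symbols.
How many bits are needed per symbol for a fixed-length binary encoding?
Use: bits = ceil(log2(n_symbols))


log2(7276) = 12.8289
Bracket: 2^12 = 4096 < 7276 <= 2^13 = 8192
So ceil(log2(7276)) = 13

bits = ceil(log2(7276)) = ceil(12.8289) = 13 bits


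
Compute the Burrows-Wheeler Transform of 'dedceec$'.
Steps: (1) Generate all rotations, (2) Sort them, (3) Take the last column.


Rotations (sorted):
  0: $dedceec -> last char: c
  1: c$dedcee -> last char: e
  2: ceec$ded -> last char: d
  3: dceec$de -> last char: e
  4: dedceec$ -> last char: $
  5: ec$dedce -> last char: e
  6: edceec$d -> last char: d
  7: eec$dedc -> last char: c


BWT = cede$edc


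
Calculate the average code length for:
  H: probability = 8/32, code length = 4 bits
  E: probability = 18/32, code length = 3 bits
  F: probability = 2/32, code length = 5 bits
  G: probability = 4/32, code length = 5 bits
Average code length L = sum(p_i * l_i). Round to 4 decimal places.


Weighted contributions p_i * l_i:
  H: (8/32) * 4 = 32/32
  E: (18/32) * 3 = 54/32
  F: (2/32) * 5 = 10/32
  G: (4/32) * 5 = 20/32
Sum = (32 + 54 + 10 + 20)/32 = 116/32

L = 116/32 = 3.6250 bits/symbol


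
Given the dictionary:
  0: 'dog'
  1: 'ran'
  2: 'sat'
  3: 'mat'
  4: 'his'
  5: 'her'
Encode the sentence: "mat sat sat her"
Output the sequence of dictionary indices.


Look up each word in the dictionary:
  'mat' -> 3
  'sat' -> 2
  'sat' -> 2
  'her' -> 5

Encoded: [3, 2, 2, 5]


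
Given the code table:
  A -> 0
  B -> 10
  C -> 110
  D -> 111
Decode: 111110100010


Decoding:
111 -> D
110 -> C
10 -> B
0 -> A
0 -> A
10 -> B


Result: DCBAAB


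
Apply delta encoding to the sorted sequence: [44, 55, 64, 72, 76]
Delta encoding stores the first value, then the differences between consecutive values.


First value: 44
Deltas:
  55 - 44 = 11
  64 - 55 = 9
  72 - 64 = 8
  76 - 72 = 4


Delta encoded: [44, 11, 9, 8, 4]


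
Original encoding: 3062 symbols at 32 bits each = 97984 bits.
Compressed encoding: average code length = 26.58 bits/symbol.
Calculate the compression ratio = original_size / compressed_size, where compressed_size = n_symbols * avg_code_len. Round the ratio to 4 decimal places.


original_size = n_symbols * orig_bits = 3062 * 32 = 97984 bits
compressed_size = n_symbols * avg_code_len = 3062 * 26.58 = 81387.96 bits
ratio = original_size / compressed_size = 97984 / 81387.96 = 1.2039

Compression ratio = 1.2039


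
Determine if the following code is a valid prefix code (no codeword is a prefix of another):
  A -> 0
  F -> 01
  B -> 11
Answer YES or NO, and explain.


Checking each pair (does one codeword prefix another?):
  A='0' vs F='01': prefix -- VIOLATION

NO -- this is NOT a valid prefix code. A (0) is a prefix of F (01).


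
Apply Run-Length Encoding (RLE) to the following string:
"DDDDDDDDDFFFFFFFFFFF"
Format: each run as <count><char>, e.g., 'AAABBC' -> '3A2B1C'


Scanning runs left to right:
  i=0: run of 'D' x 9 -> '9D'
  i=9: run of 'F' x 11 -> '11F'

RLE = 9D11F


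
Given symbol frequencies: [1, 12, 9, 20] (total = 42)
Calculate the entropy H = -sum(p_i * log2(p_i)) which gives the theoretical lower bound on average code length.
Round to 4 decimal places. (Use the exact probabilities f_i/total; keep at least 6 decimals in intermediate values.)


Per-symbol terms -p_i * log2(p_i) with p_i = f_i/42:
  p = 1/42 = 0.023810: log2(p) = -5.392317, -p*log2(p) = 0.128389
  p = 12/42 = 0.285714: log2(p) = -1.807355, -p*log2(p) = 0.516387
  p = 9/42 = 0.214286: log2(p) = -2.222392, -p*log2(p) = 0.476227
  p = 20/42 = 0.476190: log2(p) = -1.070389, -p*log2(p) = 0.509709
H = 0.128389 + 0.516387 + 0.476227 + 0.509709 = 1.630712

H = 1.6307 bits/symbol


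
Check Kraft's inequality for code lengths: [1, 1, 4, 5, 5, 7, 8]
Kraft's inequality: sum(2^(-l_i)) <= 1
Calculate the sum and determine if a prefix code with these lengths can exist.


Sum = 2^(-1) + 2^(-1) + 2^(-4) + 2^(-5) + 2^(-5) + 2^(-7) + 2^(-8)
    = 0.5 + 0.5 + 0.0625 + 0.03125 + 0.03125 + 0.0078125 + 0.00390625
    = 291/256 = 1.13671875
Since 1.13671875 > 1, Kraft's inequality is NOT satisfied.
A prefix code with these lengths CANNOT exist.

Kraft sum = 1.13671875. Not satisfied.


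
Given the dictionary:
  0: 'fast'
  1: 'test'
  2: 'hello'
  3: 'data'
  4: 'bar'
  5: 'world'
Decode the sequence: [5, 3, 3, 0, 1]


Look up each index in the dictionary:
  5 -> 'world'
  3 -> 'data'
  3 -> 'data'
  0 -> 'fast'
  1 -> 'test'

Decoded: "world data data fast test"


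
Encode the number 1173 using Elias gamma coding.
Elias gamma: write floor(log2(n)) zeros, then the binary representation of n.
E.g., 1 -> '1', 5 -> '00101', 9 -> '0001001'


num_bits = floor(log2(1173)) + 1 = 11
leading_zeros = num_bits - 1 = 10
binary(1173) = 10010010101

Elias gamma(1173) = '0000000000' + '10010010101' = 000000000010010010101 (21 bits)


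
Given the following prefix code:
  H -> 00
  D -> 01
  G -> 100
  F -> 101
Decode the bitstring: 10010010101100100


Decoding step by step:
Bits 100 -> G
Bits 100 -> G
Bits 101 -> F
Bits 01 -> D
Bits 100 -> G
Bits 100 -> G


Decoded message: GGFDGG


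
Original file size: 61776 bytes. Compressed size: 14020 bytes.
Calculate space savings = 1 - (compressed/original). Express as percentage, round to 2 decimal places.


ratio = compressed/original = 14020/61776 = 0.226949
savings = 1 - ratio = 1 - 0.226949 = 0.773051
as a percentage: 0.773051 * 100 = 77.31%

Space savings = 1 - 14020/61776 = 77.31%


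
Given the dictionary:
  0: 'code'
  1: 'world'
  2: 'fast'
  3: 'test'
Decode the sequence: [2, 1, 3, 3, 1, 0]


Look up each index in the dictionary:
  2 -> 'fast'
  1 -> 'world'
  3 -> 'test'
  3 -> 'test'
  1 -> 'world'
  0 -> 'code'

Decoded: "fast world test test world code"


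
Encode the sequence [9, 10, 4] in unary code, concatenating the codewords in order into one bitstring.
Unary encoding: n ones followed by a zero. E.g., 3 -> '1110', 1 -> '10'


Encode each number as n ones followed by a terminating 0:
  9 -> 1111111110 (10 bits)
  10 -> 11111111110 (11 bits)
  4 -> 11110 (5 bits)
Total length = 10 + 11 + 5 = 26 bits.

Unary([9, 10, 4]) = 11111111101111111111011110 (26 bits)


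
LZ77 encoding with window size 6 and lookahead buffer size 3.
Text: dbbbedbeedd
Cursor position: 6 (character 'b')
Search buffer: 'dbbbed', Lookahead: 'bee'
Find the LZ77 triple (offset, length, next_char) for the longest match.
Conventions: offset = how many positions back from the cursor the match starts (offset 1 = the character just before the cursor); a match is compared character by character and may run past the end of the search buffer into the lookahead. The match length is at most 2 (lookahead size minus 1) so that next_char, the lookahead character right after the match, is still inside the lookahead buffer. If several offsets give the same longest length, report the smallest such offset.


Try each offset into the search buffer:
  offset=1 (pos 5, char 'd'): match length 0
  offset=2 (pos 4, char 'e'): match length 0
  offset=3 (pos 3, char 'b'): match length 2
  offset=4 (pos 2, char 'b'): match length 1
  offset=5 (pos 1, char 'b'): match length 1
  offset=6 (pos 0, char 'd'): match length 0
Longest match has length 2 at offset 3.
next_char = character at position 6 + 2 = 8 -> 'e'

Best match: offset=3, length=2 (matching 'be' starting at position 3)
LZ77 triple: (3, 2, 'e')


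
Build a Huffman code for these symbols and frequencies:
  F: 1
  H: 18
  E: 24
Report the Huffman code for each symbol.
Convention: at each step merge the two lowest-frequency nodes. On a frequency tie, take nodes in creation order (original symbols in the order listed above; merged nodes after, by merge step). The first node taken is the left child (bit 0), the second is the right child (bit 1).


Huffman tree construction:
Step 1: Merge F(1) + H(18) = 19
Step 2: Merge (F+H)(19) + E(24) = 43
Read each symbol's code off the tree from the root (left child = 0, right child = 1).

Codes:
  F: 00 (length 2)
  H: 01 (length 2)
  E: 1 (length 1)
Average code length: 62/43 = 1.4419 bits/symbol


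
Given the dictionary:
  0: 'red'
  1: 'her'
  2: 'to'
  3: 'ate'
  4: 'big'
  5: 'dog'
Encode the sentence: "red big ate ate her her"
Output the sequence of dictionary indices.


Look up each word in the dictionary:
  'red' -> 0
  'big' -> 4
  'ate' -> 3
  'ate' -> 3
  'her' -> 1
  'her' -> 1

Encoded: [0, 4, 3, 3, 1, 1]


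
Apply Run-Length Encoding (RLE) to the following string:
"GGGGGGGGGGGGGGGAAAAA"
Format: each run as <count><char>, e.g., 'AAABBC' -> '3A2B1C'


Scanning runs left to right:
  i=0: run of 'G' x 15 -> '15G'
  i=15: run of 'A' x 5 -> '5A'

RLE = 15G5A


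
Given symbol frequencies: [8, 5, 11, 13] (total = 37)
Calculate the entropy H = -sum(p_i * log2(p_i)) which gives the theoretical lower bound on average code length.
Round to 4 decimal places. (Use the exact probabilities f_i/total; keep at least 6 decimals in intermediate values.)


Per-symbol terms -p_i * log2(p_i) with p_i = f_i/37:
  p = 8/37 = 0.216216: log2(p) = -2.209453, -p*log2(p) = 0.477720
  p = 5/37 = 0.135135: log2(p) = -2.887525, -p*log2(p) = 0.390206
  p = 11/37 = 0.297297: log2(p) = -1.750022, -p*log2(p) = 0.520277
  p = 13/37 = 0.351351: log2(p) = -1.509014, -p*log2(p) = 0.530194
H = 0.477720 + 0.390206 + 0.520277 + 0.530194 = 1.918397

H = 1.9184 bits/symbol


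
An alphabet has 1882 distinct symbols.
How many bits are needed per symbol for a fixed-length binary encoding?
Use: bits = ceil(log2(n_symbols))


log2(1882) = 10.8781
Bracket: 2^10 = 1024 < 1882 <= 2^11 = 2048
So ceil(log2(1882)) = 11

bits = ceil(log2(1882)) = ceil(10.8781) = 11 bits


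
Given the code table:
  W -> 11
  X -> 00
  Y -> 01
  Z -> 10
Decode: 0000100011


Decoding:
00 -> X
00 -> X
10 -> Z
00 -> X
11 -> W


Result: XXZXW


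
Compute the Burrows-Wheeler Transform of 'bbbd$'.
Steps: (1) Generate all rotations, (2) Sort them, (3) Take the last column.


Rotations (sorted):
  0: $bbbd -> last char: d
  1: bbbd$ -> last char: $
  2: bbd$b -> last char: b
  3: bd$bb -> last char: b
  4: d$bbb -> last char: b


BWT = d$bbb


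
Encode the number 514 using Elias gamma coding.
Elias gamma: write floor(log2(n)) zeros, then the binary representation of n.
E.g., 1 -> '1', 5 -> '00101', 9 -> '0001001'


num_bits = floor(log2(514)) + 1 = 10
leading_zeros = num_bits - 1 = 9
binary(514) = 1000000010

Elias gamma(514) = '000000000' + '1000000010' = 0000000001000000010 (19 bits)


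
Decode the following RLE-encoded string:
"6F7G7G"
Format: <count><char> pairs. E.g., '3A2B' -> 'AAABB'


Expanding each <count><char> pair:
  6F -> 'FFFFFF'
  7G -> 'GGGGGGG'
  7G -> 'GGGGGGG'

Decoded = FFFFFFGGGGGGGGGGGGGG


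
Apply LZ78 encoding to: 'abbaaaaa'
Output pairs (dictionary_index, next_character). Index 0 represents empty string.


LZ78 encoding steps:
Dictionary: {0: ''}
Step 1: w='' (idx 0), next='a' -> output (0, 'a'), add 'a' as idx 1
Step 2: w='' (idx 0), next='b' -> output (0, 'b'), add 'b' as idx 2
Step 3: w='b' (idx 2), next='a' -> output (2, 'a'), add 'ba' as idx 3
Step 4: w='a' (idx 1), next='a' -> output (1, 'a'), add 'aa' as idx 4
Step 5: w='aa' (idx 4), end of input -> output (4, '')


Encoded: [(0, 'a'), (0, 'b'), (2, 'a'), (1, 'a'), (4, '')]


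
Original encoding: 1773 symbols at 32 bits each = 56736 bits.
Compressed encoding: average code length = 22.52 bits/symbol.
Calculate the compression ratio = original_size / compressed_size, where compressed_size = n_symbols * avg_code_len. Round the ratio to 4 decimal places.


original_size = n_symbols * orig_bits = 1773 * 32 = 56736 bits
compressed_size = n_symbols * avg_code_len = 1773 * 22.52 = 39927.96 bits
ratio = original_size / compressed_size = 56736 / 39927.96 = 1.421

Compression ratio = 1.421


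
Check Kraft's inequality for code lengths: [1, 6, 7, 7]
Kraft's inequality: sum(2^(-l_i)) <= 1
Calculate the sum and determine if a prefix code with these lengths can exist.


Sum = 2^(-1) + 2^(-6) + 2^(-7) + 2^(-7)
    = 0.5 + 0.015625 + 0.0078125 + 0.0078125
    = 68/128 = 0.53125
Since 0.53125 <= 1, Kraft's inequality IS satisfied.
A prefix code with these lengths CAN exist.

Kraft sum = 0.53125. Satisfied.


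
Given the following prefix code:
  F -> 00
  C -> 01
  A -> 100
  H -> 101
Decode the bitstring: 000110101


Decoding step by step:
Bits 00 -> F
Bits 01 -> C
Bits 101 -> H
Bits 01 -> C


Decoded message: FCHC


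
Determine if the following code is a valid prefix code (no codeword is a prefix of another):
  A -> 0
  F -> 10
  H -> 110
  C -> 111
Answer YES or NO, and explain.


Checking each pair (does one codeword prefix another?):
  A='0' vs F='10': no prefix
  A='0' vs H='110': no prefix
  A='0' vs C='111': no prefix
  F='10' vs A='0': no prefix
  F='10' vs H='110': no prefix
  F='10' vs C='111': no prefix
  H='110' vs A='0': no prefix
  H='110' vs F='10': no prefix
  H='110' vs C='111': no prefix
  C='111' vs A='0': no prefix
  C='111' vs F='10': no prefix
  C='111' vs H='110': no prefix
No violation found over all pairs.

YES -- this is a valid prefix code. No codeword is a prefix of any other codeword.


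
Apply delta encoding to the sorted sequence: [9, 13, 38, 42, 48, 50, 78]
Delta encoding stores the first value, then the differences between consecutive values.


First value: 9
Deltas:
  13 - 9 = 4
  38 - 13 = 25
  42 - 38 = 4
  48 - 42 = 6
  50 - 48 = 2
  78 - 50 = 28


Delta encoded: [9, 4, 25, 4, 6, 2, 28]


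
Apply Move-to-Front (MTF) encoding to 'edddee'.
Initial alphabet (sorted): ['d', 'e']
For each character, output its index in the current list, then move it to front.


MTF encoding:
'e': index 1 in ['d', 'e'] -> ['e', 'd']
'd': index 1 in ['e', 'd'] -> ['d', 'e']
'd': index 0 in ['d', 'e'] -> ['d', 'e']
'd': index 0 in ['d', 'e'] -> ['d', 'e']
'e': index 1 in ['d', 'e'] -> ['e', 'd']
'e': index 0 in ['e', 'd'] -> ['e', 'd']


Output: [1, 1, 0, 0, 1, 0]


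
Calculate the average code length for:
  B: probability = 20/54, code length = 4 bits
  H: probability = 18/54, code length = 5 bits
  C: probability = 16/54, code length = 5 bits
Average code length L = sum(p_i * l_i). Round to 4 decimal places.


Weighted contributions p_i * l_i:
  B: (20/54) * 4 = 80/54
  H: (18/54) * 5 = 90/54
  C: (16/54) * 5 = 80/54
Sum = (80 + 90 + 80)/54 = 250/54

L = 250/54 = 4.6296 bits/symbol


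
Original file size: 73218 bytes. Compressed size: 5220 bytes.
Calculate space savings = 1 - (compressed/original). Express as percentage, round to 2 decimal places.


ratio = compressed/original = 5220/73218 = 0.071294
savings = 1 - ratio = 1 - 0.071294 = 0.928706
as a percentage: 0.928706 * 100 = 92.87%

Space savings = 1 - 5220/73218 = 92.87%


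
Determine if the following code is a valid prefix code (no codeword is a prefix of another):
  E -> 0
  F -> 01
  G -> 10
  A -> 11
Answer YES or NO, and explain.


Checking each pair (does one codeword prefix another?):
  E='0' vs F='01': prefix -- VIOLATION

NO -- this is NOT a valid prefix code. E (0) is a prefix of F (01).


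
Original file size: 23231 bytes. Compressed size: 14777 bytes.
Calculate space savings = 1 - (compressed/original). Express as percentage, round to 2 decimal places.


ratio = compressed/original = 14777/23231 = 0.63609
savings = 1 - ratio = 1 - 0.63609 = 0.36391
as a percentage: 0.36391 * 100 = 36.39%

Space savings = 1 - 14777/23231 = 36.39%


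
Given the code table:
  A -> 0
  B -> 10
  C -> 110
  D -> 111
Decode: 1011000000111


Decoding:
10 -> B
110 -> C
0 -> A
0 -> A
0 -> A
0 -> A
0 -> A
111 -> D


Result: BCAAAAAD


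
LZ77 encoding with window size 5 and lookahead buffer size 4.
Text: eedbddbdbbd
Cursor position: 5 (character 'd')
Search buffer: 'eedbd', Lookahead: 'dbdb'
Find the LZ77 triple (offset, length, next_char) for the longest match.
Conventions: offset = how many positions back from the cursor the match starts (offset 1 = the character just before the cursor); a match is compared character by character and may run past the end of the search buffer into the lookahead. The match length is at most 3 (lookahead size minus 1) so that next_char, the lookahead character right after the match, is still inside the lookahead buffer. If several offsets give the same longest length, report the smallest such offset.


Try each offset into the search buffer:
  offset=1 (pos 4, char 'd'): match length 1
  offset=2 (pos 3, char 'b'): match length 0
  offset=3 (pos 2, char 'd'): match length 3
  offset=4 (pos 1, char 'e'): match length 0
  offset=5 (pos 0, char 'e'): match length 0
Longest match has length 3 at offset 3.
next_char = character at position 5 + 3 = 8 -> 'b'

Best match: offset=3, length=3 (matching 'dbd' starting at position 2)
LZ77 triple: (3, 3, 'b')


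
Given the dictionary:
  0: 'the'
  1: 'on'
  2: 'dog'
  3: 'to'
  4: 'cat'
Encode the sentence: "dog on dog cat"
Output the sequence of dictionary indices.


Look up each word in the dictionary:
  'dog' -> 2
  'on' -> 1
  'dog' -> 2
  'cat' -> 4

Encoded: [2, 1, 2, 4]


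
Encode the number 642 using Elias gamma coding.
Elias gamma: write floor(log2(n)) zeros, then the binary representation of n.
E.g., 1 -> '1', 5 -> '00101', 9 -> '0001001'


num_bits = floor(log2(642)) + 1 = 10
leading_zeros = num_bits - 1 = 9
binary(642) = 1010000010

Elias gamma(642) = '000000000' + '1010000010' = 0000000001010000010 (19 bits)


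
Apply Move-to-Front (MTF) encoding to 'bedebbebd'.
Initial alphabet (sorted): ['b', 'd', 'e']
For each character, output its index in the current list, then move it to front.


MTF encoding:
'b': index 0 in ['b', 'd', 'e'] -> ['b', 'd', 'e']
'e': index 2 in ['b', 'd', 'e'] -> ['e', 'b', 'd']
'd': index 2 in ['e', 'b', 'd'] -> ['d', 'e', 'b']
'e': index 1 in ['d', 'e', 'b'] -> ['e', 'd', 'b']
'b': index 2 in ['e', 'd', 'b'] -> ['b', 'e', 'd']
'b': index 0 in ['b', 'e', 'd'] -> ['b', 'e', 'd']
'e': index 1 in ['b', 'e', 'd'] -> ['e', 'b', 'd']
'b': index 1 in ['e', 'b', 'd'] -> ['b', 'e', 'd']
'd': index 2 in ['b', 'e', 'd'] -> ['d', 'b', 'e']


Output: [0, 2, 2, 1, 2, 0, 1, 1, 2]
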